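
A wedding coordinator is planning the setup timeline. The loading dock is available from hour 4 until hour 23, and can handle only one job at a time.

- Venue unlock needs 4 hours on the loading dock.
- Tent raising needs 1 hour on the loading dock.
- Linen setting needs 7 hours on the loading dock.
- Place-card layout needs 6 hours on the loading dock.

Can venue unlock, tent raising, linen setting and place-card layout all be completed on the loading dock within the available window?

The loading dock window is 23 − 4 = 19 hours.
Running back to back, the jobs need 4 + 1 + 7 + 6 = 18 hours on the loading dock.
Since 18 ≤ 19, they fit within the window.

Yes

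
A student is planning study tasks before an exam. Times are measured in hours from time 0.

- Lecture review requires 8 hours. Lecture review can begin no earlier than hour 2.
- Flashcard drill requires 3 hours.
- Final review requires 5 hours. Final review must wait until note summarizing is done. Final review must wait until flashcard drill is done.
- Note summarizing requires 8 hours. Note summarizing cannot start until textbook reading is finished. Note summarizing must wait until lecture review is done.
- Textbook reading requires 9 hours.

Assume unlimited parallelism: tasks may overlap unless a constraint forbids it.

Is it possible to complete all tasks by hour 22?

No

Flashcard drill has no prerequisites, so it starts at hour 0 and finishes at hour 3.
Lecture review cannot begin until its own release at hour 2. It runs from hour 2 to 2 + 8 = hour 10.
Textbook reading can start immediately at hour 0; it finishes at hour 9.
For note summarizing: textbook reading (finishes hour 9); lecture review (finishes hour 10). Taking the maximum gives a start of hour 10, and it finishes at 10 + 8 = hour 18.
Final review needs all of note summarizing (finishes hour 18); flashcard drill (finishes hour 3). That puts its earliest start at hour 18; it finishes at 18 + 5 = hour 23.
The earliest everything can be done is hour 23, which is after the deadline of 22, so it is not possible.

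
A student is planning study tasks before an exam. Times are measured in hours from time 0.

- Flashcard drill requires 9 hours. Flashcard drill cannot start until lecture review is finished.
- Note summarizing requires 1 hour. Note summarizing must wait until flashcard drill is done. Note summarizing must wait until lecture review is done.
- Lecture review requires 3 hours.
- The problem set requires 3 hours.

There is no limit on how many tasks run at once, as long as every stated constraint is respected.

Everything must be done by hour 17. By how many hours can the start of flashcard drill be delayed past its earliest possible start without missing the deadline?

Lecture review has no prerequisites, so it starts at hour 0 and finishes at hour 3.
After lecture review (finishes hour 3), flashcard drill can start at hour 3 and finishes at hour 12.

Working backward from the deadline:
To finish by hour 17, note summarizing (duration 1) must start no later than hour 16.
Flashcard drill has to be done before note summarizing (must start by hour 16). That means finishing by hour 16, i.e. starting by 16 − 9 = hour 7.
So flashcard drill can start as early as hour 3 and as late as hour 7, giving 7 − 3 = 4 hours of slack.

4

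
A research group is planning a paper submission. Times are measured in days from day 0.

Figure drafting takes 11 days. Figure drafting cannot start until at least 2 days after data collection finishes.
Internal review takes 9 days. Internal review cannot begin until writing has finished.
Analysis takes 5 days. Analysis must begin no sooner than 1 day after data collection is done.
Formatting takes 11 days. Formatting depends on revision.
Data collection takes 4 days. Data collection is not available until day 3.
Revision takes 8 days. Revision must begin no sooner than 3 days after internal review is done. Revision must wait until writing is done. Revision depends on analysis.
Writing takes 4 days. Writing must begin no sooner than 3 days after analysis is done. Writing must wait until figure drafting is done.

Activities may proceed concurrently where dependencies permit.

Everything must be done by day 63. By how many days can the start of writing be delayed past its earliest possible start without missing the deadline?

After its own release at day 3, data collection can start at day 3 and finishes at day 7.
After data collection (finishes day 7, plus 2-day gap → day 9), figure drafting can start at day 9 and finishes at day 20.
After data collection (finishes day 7, plus 1-day gap → day 8), analysis can start at day 8 and finishes at day 13.
Writing cannot start until analysis (finishes day 13, plus 3-day gap → day 16); figure drafting (finishes day 20). The controlling bound is day 20, so writing finishes at 20 + 4 = day 24.

Working backward from the deadline:
Nothing follows formatting; the deadline of day 63 is its only limit. It must start by 63 − 11 = day 52.
Since formatting (must start by day 52) depends on it, revision must finish by day 52. Backing off its 8-day duration gives a latest start of day 44.
Internal review has to be done before revision (must start by day 44, minus 3-day gap → day 41). That means finishing by day 41, i.e. starting by 41 − 9 = day 32.
Writing feeds internal review (must start by day 32); revision (must start by day 44). Taking the minimum, writing must finish by day 32 and start by 32 − 4 = day 28.
So writing can start as early as day 20 and as late as day 28, giving 28 − 20 = 8 days of slack.

8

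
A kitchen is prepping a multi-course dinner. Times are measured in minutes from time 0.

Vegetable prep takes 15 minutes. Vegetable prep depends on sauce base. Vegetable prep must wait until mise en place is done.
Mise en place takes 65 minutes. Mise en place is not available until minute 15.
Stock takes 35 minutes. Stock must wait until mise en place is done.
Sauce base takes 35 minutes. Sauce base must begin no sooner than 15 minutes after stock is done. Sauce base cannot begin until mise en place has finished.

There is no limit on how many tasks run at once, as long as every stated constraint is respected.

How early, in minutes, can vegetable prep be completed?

Mise en place waits on its own release at minute 15, so it starts at minute 15 and finishes at 15 + 65 = minute 80.
Stock waits on mise en place (finishes minute 80), so it starts at minute 80 and finishes at 80 + 35 = minute 115.
Sauce base has to wait for stock (finishes minute 115, plus 15-minute gap → minute 130); mise en place (finishes minute 80). The latest of these is minute 130, so sauce base runs minute 130 to 130 + 35 = minute 165.
Vegetable prep has to wait for sauce base (finishes minute 165); mise en place (finishes minute 80). The latest of these is minute 165, so vegetable prep runs minute 165 to 165 + 15 = minute 180.

180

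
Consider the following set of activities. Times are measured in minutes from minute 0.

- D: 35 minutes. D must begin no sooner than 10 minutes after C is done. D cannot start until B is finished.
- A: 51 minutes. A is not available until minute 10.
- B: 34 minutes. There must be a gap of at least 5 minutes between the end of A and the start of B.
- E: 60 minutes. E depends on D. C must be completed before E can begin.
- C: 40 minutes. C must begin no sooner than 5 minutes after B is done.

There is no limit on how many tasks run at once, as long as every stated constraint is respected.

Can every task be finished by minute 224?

No

A cannot begin until its own release at minute 10. It runs from minute 10 to 10 + 51 = minute 61.
After A (finishes minute 61, plus 5-minute gap → minute 66), B can start at minute 66 and finishes at minute 100.
After B (finishes minute 100, plus 5-minute gap → minute 105), C can start at minute 105 and finishes at minute 145.
D needs all of C (finishes minute 145, plus 10-minute gap → minute 155); B (finishes minute 100). That puts its earliest start at minute 155; it finishes at 155 + 35 = minute 190.
E needs all of D (finishes minute 190); C (finishes minute 145). That puts its earliest start at minute 190; it finishes at 190 + 60 = minute 250.
The earliest everything can be done is minute 250, which is after the deadline of 224, so it is not possible.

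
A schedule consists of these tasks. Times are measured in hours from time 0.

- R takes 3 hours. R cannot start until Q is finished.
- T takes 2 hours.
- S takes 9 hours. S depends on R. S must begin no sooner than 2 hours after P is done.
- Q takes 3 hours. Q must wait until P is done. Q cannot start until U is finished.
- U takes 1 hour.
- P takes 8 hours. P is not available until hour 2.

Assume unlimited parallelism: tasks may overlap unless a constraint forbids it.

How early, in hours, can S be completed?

25

U has no prerequisites, so it starts at hour 0 and finishes at hour 1.
P waits on its own release at hour 2, so it starts at hour 2 and finishes at 2 + 8 = hour 10.
For Q: P (finishes hour 10); U (finishes hour 1). Taking the maximum gives a start of hour 10, and it finishes at 10 + 3 = hour 13.
R cannot begin until Q (finishes hour 13). It runs from hour 13 to 13 + 3 = hour 16.
For S: R (finishes hour 16); P (finishes hour 10, plus 2-hour gap → hour 12). Taking the maximum gives a start of hour 16, and it finishes at 16 + 9 = hour 25.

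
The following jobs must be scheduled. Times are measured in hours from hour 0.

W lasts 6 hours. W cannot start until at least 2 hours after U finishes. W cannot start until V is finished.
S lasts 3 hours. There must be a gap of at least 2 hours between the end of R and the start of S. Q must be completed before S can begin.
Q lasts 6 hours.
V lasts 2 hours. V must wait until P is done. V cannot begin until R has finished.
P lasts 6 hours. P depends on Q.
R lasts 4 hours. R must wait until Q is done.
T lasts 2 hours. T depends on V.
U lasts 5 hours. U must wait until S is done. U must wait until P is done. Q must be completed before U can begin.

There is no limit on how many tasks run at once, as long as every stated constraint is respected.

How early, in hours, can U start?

15

Nothing blocks Q, so it runs from hour 0 to hour 6.
After Q (finishes hour 6), R can start at hour 6 and finishes at hour 10.
S cannot start until R (finishes hour 10, plus 2-hour gap → hour 12); Q (finishes hour 6). The controlling bound is hour 12, so S finishes at 12 + 3 = hour 15.
P waits on Q (finishes hour 6), so it starts at hour 6 and finishes at 6 + 6 = hour 12.
U waits on S (finishes hour 15); P (finishes hour 12); Q (finishes hour 6). The latest of these is hour 15, which is the earliest U can start.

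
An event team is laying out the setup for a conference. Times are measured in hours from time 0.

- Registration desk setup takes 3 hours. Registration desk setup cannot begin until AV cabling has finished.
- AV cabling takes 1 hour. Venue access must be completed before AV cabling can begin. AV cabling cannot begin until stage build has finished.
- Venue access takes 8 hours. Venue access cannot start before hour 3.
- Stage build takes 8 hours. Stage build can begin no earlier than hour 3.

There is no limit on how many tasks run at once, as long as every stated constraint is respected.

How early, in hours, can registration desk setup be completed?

Stage build cannot begin until its own release at hour 3. It runs from hour 3 to 3 + 8 = hour 11.
Venue access cannot begin until its own release at hour 3. It runs from hour 3 to 3 + 8 = hour 11.
AV cabling needs all of venue access (finishes hour 11); stage build (finishes hour 11). That puts its earliest start at hour 11; it finishes at 11 + 1 = hour 12.
After AV cabling (finishes hour 12), registration desk setup can start at hour 12 and finishes at hour 15.

15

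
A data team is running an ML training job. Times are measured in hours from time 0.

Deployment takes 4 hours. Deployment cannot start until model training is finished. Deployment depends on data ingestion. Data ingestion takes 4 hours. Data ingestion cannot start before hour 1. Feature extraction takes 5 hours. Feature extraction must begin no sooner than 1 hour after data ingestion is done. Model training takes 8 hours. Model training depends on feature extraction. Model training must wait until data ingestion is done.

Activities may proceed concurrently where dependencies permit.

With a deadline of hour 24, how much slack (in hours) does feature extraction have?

1

Data ingestion waits on its own release at hour 1, so it starts at hour 1 and finishes at 1 + 4 = hour 5.
After data ingestion (finishes hour 5, plus 1-hour gap → hour 6), feature extraction can start at hour 6 and finishes at hour 11.

Working backward from the deadline:
To finish by hour 24, deployment (duration 4) must start no later than hour 20.
Model training must finish before deployment (must start by hour 20). With an 8-hour duration, model training must start by 20 − 8 = hour 12.
Feature extraction feeds into model training (must start by hour 12); so feature extraction must finish by hour 12 and therefore start by hour 7.
So feature extraction can start as early as hour 6 and as late as hour 7, giving 7 − 6 = 1 hour of slack.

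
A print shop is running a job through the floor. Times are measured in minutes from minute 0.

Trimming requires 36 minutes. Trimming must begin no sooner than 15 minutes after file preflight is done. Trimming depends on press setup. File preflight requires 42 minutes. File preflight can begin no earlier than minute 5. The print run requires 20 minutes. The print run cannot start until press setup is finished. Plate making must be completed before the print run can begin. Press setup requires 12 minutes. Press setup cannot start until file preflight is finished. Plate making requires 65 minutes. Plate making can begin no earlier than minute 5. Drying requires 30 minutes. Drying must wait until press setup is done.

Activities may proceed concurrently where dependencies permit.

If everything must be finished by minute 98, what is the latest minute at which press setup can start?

The print run must finish by minute 98; it takes 20 minutes, so it must start by 98 − 20 = minute 78.
Drying has no dependents, so it just needs to finish by minute 98. Starting by 98 − 30 = minute 68 achieves that.
To finish by minute 98, trimming (duration 36) must start no later than minute 62.
For press setup: the print run (must start by minute 78); drying (must start by minute 68); trimming (must start by minute 62). The most restrictive is minute 62; with a 12-minute duration, press setup must start by minute 50.

50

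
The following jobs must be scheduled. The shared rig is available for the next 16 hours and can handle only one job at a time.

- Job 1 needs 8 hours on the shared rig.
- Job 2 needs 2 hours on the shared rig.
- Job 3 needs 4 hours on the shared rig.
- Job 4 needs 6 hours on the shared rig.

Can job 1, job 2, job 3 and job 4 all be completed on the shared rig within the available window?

No

Running back to back, the jobs need 8 + 2 + 4 + 6 = 20 hours on the shared rig.
Since 20 > 16, they cannot all fit.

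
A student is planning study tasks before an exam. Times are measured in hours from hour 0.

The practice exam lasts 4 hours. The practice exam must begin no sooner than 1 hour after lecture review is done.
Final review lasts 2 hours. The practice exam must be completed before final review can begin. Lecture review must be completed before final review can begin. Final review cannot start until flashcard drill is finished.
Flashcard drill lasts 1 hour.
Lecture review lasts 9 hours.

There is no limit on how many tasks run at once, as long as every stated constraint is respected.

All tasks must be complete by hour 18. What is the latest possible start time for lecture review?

2

Final review has no dependents, so it just needs to finish by hour 18. Starting by 18 − 2 = hour 16 achieves that.
The practice exam feeds into final review (must start by hour 16); so the practice exam must finish by hour 16 and therefore start by hour 12.
Lecture review has several dependents: the practice exam (must start by hour 12, minus 1-hour gap → hour 11); final review (must start by hour 16). The earliest of those limits is hour 11, so lecture review must start by 11 − 9 = hour 2.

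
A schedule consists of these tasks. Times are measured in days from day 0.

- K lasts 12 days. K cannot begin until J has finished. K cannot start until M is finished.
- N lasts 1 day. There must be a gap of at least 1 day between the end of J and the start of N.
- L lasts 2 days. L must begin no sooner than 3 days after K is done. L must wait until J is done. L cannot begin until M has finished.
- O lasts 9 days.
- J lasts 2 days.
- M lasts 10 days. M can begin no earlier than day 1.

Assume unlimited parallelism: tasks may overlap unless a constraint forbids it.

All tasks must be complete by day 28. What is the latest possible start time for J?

9

L must finish by day 28; it takes 2 days, so it must start by 28 − 2 = day 26.
K feeds into L (must start by day 26, minus 3-day gap → day 23); so K must finish by day 23 and therefore start by day 11.
N must finish by day 28; it takes 1 day, so it must start by 28 − 1 = day 27.
J must finish in time for K (must start by day 11); L (must start by day 26); N (must start by day 27, minus 1-day gap → day 26). The tightest is day 11, so J must start by 11 − 2 = day 9.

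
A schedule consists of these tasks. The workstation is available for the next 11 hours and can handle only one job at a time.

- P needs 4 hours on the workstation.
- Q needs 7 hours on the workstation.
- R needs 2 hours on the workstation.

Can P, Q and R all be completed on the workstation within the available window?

No

Running back to back, the jobs need 4 + 7 + 2 = 13 hours on the workstation.
Since 13 > 11, they cannot all fit.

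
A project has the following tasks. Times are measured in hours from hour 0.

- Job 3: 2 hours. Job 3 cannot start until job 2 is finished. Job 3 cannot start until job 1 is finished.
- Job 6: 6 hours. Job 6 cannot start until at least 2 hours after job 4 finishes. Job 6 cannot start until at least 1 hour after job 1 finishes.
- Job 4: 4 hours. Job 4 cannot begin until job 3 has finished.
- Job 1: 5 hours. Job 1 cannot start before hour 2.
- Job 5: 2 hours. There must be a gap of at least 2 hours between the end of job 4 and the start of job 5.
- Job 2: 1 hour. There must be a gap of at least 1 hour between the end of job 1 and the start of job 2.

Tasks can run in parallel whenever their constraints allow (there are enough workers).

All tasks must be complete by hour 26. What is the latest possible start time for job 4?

Nothing follows job 5; the deadline of hour 26 is its only limit. It must start by 26 − 2 = hour 24.
To finish by hour 26, job 6 (duration 6) must start no later than hour 20.
Job 4 feeds job 5 (must start by hour 24, minus 2-hour gap → hour 22); job 6 (must start by hour 20, minus 2-hour gap → hour 18). Taking the minimum, job 4 must finish by hour 18 and start by 18 − 4 = hour 14.

14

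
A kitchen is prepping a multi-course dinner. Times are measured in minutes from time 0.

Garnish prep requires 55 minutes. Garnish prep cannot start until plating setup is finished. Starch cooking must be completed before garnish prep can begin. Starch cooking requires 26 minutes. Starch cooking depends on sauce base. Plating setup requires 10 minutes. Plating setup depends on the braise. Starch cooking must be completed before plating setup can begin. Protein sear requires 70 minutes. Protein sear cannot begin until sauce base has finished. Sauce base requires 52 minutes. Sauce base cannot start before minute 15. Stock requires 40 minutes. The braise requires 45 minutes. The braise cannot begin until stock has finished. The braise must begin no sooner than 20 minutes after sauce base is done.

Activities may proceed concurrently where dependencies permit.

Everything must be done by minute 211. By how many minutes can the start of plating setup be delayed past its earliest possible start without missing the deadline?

Sauce base waits on its own release at minute 15, so it starts at minute 15 and finishes at 15 + 52 = minute 67.
Starch cooking cannot begin until sauce base (finishes minute 67). It runs from minute 67 to 67 + 26 = minute 93.
Stock can start immediately at minute 0; it finishes at minute 40.
The braise cannot start until stock (finishes minute 40); sauce base (finishes minute 67, plus 20-minute gap → minute 87). The controlling bound is minute 87, so the braise finishes at 87 + 45 = minute 132.
For plating setup: the braise (finishes minute 132); starch cooking (finishes minute 93). Taking the maximum gives a start of minute 132, and it finishes at 132 + 10 = minute 142.

Working backward from the deadline:
To finish by minute 211, garnish prep (duration 55) must start no later than minute 156.
Plating setup has to be done before garnish prep (must start by minute 156). That means finishing by minute 156, i.e. starting by 156 − 10 = minute 146.
So plating setup can start as early as minute 132 and as late as minute 146, giving 146 − 132 = 14 minutes of slack.

14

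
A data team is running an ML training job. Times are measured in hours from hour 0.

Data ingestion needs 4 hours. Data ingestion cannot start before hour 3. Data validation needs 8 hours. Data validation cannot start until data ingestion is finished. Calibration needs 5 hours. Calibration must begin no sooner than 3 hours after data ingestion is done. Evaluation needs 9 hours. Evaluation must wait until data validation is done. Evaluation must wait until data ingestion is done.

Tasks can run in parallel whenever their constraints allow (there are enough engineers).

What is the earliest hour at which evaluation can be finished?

Data ingestion waits on its own release at hour 3, so it starts at hour 3 and finishes at 3 + 4 = hour 7.
Data validation cannot begin until data ingestion (finishes hour 7). It runs from hour 7 to 7 + 8 = hour 15.
Evaluation cannot start until data validation (finishes hour 15); data ingestion (finishes hour 7). The controlling bound is hour 15, so evaluation finishes at 15 + 9 = hour 24.

24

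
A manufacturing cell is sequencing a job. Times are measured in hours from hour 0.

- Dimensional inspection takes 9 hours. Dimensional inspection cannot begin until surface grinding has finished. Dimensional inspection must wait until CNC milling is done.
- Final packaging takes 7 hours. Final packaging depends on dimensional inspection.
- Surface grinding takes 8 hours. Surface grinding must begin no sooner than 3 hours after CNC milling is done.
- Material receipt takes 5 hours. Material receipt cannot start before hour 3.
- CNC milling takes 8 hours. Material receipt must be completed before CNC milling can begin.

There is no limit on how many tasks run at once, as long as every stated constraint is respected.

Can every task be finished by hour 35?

No

After its own release at hour 3, material receipt can start at hour 3 and finishes at hour 8.
CNC milling cannot begin until material receipt (finishes hour 8). It runs from hour 8 to 8 + 8 = hour 16.
Surface grinding cannot begin until CNC milling (finishes hour 16, plus 3-hour gap → hour 19). It runs from hour 19 to 19 + 8 = hour 27.
Dimensional inspection needs all of surface grinding (finishes hour 27); CNC milling (finishes hour 16). That puts its earliest start at hour 27; it finishes at 27 + 9 = hour 36.
Final packaging waits on dimensional inspection (finishes hour 36), so it starts at hour 36 and finishes at 36 + 7 = hour 43.
The earliest everything can be done is hour 43, which is after the deadline of 35, so it is not possible.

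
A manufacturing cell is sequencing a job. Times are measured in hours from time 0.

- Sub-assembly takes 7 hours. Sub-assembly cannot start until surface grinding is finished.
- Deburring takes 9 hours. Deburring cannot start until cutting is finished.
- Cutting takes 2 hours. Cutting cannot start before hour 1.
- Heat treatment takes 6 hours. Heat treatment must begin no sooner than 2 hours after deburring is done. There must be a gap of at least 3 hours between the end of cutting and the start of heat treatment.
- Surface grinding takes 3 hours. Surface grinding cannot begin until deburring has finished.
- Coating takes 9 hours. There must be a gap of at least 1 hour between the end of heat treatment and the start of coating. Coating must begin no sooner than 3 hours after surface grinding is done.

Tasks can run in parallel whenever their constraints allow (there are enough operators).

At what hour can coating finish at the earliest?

Cutting waits on its own release at hour 1, so it starts at hour 1 and finishes at 1 + 2 = hour 3.
Deburring waits on cutting (finishes hour 3), so it starts at hour 3 and finishes at 3 + 9 = hour 12.
Surface grinding waits on deburring (finishes hour 12), so it starts at hour 12 and finishes at 12 + 3 = hour 15.
For heat treatment: deburring (finishes hour 12, plus 2-hour gap → hour 14); cutting (finishes hour 3, plus 3-hour gap → hour 6). Taking the maximum gives a start of hour 14, and it finishes at 14 + 6 = hour 20.
Coating needs all of heat treatment (finishes hour 20, plus 1-hour gap → hour 21); surface grinding (finishes hour 15, plus 3-hour gap → hour 18). That puts its earliest start at hour 21; it finishes at 21 + 9 = hour 30.

30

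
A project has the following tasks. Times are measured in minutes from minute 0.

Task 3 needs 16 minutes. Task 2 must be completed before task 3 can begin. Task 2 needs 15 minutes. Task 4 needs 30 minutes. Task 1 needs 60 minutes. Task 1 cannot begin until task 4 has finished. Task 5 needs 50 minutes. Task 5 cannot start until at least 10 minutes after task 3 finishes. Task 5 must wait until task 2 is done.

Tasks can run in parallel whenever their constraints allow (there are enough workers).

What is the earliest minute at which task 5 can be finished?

Task 2 has no prerequisites, so it starts at minute 0 and finishes at minute 15.
Task 3 cannot begin until task 2 (finishes minute 15). It runs from minute 15 to 15 + 16 = minute 31.
Task 5 has to wait for task 3 (finishes minute 31, plus 10-minute gap → minute 41); task 2 (finishes minute 15). The latest of these is minute 41, so task 5 runs minute 41 to 41 + 50 = minute 91.

91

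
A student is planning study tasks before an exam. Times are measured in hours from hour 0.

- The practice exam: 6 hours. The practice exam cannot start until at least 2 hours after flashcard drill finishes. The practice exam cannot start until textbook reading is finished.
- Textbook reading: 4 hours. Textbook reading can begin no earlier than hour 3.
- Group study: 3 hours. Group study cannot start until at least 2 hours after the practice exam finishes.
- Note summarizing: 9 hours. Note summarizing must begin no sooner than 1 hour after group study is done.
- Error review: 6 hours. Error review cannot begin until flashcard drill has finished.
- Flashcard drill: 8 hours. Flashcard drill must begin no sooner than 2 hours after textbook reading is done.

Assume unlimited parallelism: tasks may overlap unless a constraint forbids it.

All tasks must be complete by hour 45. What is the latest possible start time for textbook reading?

8

Note summarizing has no dependents, so it just needs to finish by hour 45. Starting by 45 − 9 = hour 36 achieves that.
Group study feeds into note summarizing (must start by hour 36, minus 1-hour gap → hour 35); so group study must finish by hour 35 and therefore start by hour 32.
The practice exam feeds into group study (must start by hour 32, minus 2-hour gap → hour 30); so the practice exam must finish by hour 30 and therefore start by hour 24.
Error review has no dependents, so it just needs to finish by hour 45. Starting by 45 − 6 = hour 39 achieves that.
Flashcard drill has several dependents: the practice exam (must start by hour 24, minus 2-hour gap → hour 22); error review (must start by hour 39). The earliest of those limits is hour 22, so flashcard drill must start by 22 − 8 = hour 14.
Textbook reading must finish in time for flashcard drill (must start by hour 14, minus 2-hour gap → hour 12); the practice exam (must start by hour 24). The tightest is hour 12, so textbook reading must start by 12 − 4 = hour 8.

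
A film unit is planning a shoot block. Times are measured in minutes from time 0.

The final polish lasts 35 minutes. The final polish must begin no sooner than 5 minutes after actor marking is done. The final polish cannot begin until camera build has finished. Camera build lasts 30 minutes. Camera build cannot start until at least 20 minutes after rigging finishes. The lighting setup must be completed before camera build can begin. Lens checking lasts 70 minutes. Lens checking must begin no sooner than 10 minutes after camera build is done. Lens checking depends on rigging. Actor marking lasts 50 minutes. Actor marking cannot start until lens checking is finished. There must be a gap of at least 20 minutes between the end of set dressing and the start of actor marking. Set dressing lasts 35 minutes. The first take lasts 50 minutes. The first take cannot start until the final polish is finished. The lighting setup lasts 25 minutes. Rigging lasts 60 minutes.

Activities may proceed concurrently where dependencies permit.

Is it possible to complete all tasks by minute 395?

Yes

Nothing blocks the lighting setup, so it runs from minute 0 to minute 25.
Nothing blocks set dressing, so it runs from minute 0 to minute 35.
Rigging has no prerequisites, so it starts at minute 0 and finishes at minute 60.
Camera build needs all of rigging (finishes minute 60, plus 20-minute gap → minute 80); the lighting setup (finishes minute 25). That puts its earliest start at minute 80; it finishes at 80 + 30 = minute 110.
Lens checking has to wait for camera build (finishes minute 110, plus 10-minute gap → minute 120); rigging (finishes minute 60). The latest of these is minute 120, so lens checking runs minute 120 to 120 + 70 = minute 190.
Actor marking has to wait for lens checking (finishes minute 190); set dressing (finishes minute 35, plus 20-minute gap → minute 55). The latest of these is minute 190, so actor marking runs minute 190 to 190 + 50 = minute 240.
The final polish has to wait for actor marking (finishes minute 240, plus 5-minute gap → minute 245); camera build (finishes minute 110). The latest of these is minute 245, so the final polish runs minute 245 to 245 + 35 = minute 280.
After the final polish (finishes minute 280), the first take can start at minute 280 and finishes at minute 330.
Every task is finished by minute 330, which is no later than the deadline of 395, so the schedule is feasible.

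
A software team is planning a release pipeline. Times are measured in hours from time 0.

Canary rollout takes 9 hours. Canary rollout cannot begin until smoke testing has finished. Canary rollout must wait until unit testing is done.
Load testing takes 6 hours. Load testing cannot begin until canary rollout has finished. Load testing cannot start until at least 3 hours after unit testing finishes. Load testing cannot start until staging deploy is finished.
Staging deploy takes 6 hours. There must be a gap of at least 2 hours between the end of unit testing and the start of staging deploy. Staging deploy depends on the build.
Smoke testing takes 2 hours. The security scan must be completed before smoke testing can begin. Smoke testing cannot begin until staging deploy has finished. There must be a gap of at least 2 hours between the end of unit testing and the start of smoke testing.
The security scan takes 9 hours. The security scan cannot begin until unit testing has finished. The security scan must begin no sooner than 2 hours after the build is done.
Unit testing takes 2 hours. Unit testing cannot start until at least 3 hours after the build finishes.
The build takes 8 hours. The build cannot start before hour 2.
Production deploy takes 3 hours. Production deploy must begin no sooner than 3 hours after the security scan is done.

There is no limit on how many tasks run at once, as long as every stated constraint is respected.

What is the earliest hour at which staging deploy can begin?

17

After its own release at hour 2, the build can start at hour 2 and finishes at hour 10.
After the build (finishes hour 10, plus 3-hour gap → hour 13), unit testing can start at hour 13 and finishes at hour 15.
Staging deploy waits on unit testing (finishes hour 15, plus 2-hour gap → hour 17); the build (finishes hour 10). The latest of these is hour 17, which is the earliest staging deploy can start.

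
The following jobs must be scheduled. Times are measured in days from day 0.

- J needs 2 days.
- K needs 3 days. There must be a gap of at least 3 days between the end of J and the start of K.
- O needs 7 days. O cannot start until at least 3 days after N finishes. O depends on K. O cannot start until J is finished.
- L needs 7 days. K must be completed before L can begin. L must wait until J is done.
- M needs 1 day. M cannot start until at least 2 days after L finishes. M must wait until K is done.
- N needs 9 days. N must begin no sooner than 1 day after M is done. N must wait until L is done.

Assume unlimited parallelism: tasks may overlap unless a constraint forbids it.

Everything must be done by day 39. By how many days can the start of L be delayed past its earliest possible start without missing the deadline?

1

Nothing blocks J, so it runs from day 0 to day 2.
After J (finishes day 2, plus 3-day gap → day 5), K can start at day 5 and finishes at day 8.
L has to wait for K (finishes day 8); J (finishes day 2). The latest of these is day 8, so L runs day 8 to 8 + 7 = day 15.

Working backward from the deadline:
O has no dependents, so it just needs to finish by day 39. Starting by 39 − 7 = day 32 achieves that.
N feeds into O (must start by day 32, minus 3-day gap → day 29); so N must finish by day 29 and therefore start by day 20.
Since N (must start by day 20, minus 1-day gap → day 19) depends on it, M must finish by day 19. Backing off its 1-day duration gives a latest start of day 18.
L must finish in time for M (must start by day 18, minus 2-day gap → day 16); N (must start by day 20). The tightest is day 16, so L must start by 16 − 7 = day 9.
So L can start as early as day 8 and as late as day 9, giving 9 − 8 = 1 day of slack.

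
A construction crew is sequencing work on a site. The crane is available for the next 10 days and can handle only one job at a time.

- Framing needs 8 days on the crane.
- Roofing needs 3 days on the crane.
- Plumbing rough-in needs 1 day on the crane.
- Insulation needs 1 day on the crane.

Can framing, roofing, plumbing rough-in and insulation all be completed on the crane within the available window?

No

Running back to back, the jobs need 8 + 3 + 1 + 1 = 13 days on the crane.
Since 13 > 10, they cannot all fit.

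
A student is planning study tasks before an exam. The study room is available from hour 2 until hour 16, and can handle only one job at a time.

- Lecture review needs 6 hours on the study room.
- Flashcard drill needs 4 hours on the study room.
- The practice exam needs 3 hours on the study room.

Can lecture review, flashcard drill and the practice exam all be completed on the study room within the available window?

Yes

The study room window is 16 − 2 = 14 hours.
Running back to back, the jobs need 6 + 4 + 3 = 13 hours on the study room.
Since 13 ≤ 14, they fit within the window.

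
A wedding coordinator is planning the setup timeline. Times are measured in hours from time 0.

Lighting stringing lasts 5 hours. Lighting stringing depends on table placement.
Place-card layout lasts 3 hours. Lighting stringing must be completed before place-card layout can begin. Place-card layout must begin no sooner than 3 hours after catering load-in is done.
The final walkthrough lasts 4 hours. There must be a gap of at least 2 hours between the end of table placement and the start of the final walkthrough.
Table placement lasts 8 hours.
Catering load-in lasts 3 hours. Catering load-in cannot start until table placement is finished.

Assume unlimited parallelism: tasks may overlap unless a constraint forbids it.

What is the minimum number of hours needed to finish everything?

Nothing blocks table placement, so it runs from hour 0 to hour 8.
After table placement (finishes hour 8, plus 2-hour gap → hour 10), the final walkthrough can start at hour 10 and finishes at hour 14.
Catering load-in cannot begin until table placement (finishes hour 8). It runs from hour 8 to 8 + 3 = hour 11.
After table placement (finishes hour 8), lighting stringing can start at hour 8 and finishes at hour 13.
Place-card layout has to wait for lighting stringing (finishes hour 13); catering load-in (finishes hour 11, plus 3-hour gap → hour 14). The latest of these is hour 14, so place-card layout runs hour 14 to 14 + 3 = hour 17.
All tasks are finished once the last one completes. Finish times: Table placement at 8, Lighting stringing at 13, Catering load-in at 11, Place-card layout at 17, The final walkthrough at 14. The latest is hour 17.

17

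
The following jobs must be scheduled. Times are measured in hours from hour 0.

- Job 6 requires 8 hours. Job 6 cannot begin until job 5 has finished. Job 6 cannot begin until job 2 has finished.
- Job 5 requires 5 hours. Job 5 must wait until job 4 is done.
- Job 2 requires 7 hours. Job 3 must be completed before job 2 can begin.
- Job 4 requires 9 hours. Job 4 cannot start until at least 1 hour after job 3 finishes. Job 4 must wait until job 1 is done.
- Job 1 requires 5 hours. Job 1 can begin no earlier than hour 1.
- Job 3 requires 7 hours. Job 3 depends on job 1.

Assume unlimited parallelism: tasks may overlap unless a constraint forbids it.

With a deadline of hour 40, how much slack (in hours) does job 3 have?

Job 1 waits on its own release at hour 1, so it starts at hour 1 and finishes at 1 + 5 = hour 6.
Job 3 cannot begin until job 1 (finishes hour 6). It runs from hour 6 to 6 + 7 = hour 13.

Working backward from the deadline:
Nothing follows job 6; the deadline of hour 40 is its only limit. It must start by 40 − 8 = hour 32.
Job 2 feeds into job 6 (must start by hour 32); so job 2 must finish by hour 32 and therefore start by hour 25.
Job 5 feeds into job 6 (must start by hour 32); so job 5 must finish by hour 32 and therefore start by hour 27.
Job 4 must finish before job 5 (must start by hour 27). With a 9-hour duration, job 4 must start by 27 − 9 = hour 18.
Job 3 feeds job 2 (must start by hour 25); job 4 (must start by hour 18, minus 1-hour gap → hour 17). Taking the minimum, job 3 must finish by hour 17 and start by 17 − 7 = hour 10.
So job 3 can start as early as hour 6 and as late as hour 10, giving 10 − 6 = 4 hours of slack.

4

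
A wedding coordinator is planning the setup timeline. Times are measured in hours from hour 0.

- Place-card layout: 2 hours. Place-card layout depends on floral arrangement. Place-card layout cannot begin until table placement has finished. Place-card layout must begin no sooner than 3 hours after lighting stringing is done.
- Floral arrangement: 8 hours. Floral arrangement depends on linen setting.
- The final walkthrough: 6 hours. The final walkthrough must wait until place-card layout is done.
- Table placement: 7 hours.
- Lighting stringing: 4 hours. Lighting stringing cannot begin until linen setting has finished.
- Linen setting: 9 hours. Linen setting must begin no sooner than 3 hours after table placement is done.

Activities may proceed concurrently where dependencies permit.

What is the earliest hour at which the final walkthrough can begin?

Nothing blocks table placement, so it runs from hour 0 to hour 7.
Linen setting cannot begin until table placement (finishes hour 7, plus 3-hour gap → hour 10). It runs from hour 10 to 10 + 9 = hour 19.
Lighting stringing waits on linen setting (finishes hour 19), so it starts at hour 19 and finishes at 19 + 4 = hour 23.
Floral arrangement cannot begin until linen setting (finishes hour 19). It runs from hour 19 to 19 + 8 = hour 27.
Place-card layout has to wait for floral arrangement (finishes hour 27); table placement (finishes hour 7); lighting stringing (finishes hour 23, plus 3-hour gap → hour 26). The latest of these is hour 27, so place-card layout runs hour 27 to 27 + 2 = hour 29.
The final walkthrough waits on place-card layout (finishes hour 29), so the earliest it can start is hour 29.

29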